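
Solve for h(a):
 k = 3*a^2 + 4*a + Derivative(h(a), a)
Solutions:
 h(a) = C1 - a^3 - 2*a^2 + a*k


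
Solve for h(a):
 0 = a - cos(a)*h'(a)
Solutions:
 h(a) = C1 + Integral(a/cos(a), a)


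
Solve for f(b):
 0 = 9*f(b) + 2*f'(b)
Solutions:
 f(b) = C1*exp(-9*b/2)


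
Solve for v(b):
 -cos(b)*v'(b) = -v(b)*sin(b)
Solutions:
 v(b) = C1/cos(b)


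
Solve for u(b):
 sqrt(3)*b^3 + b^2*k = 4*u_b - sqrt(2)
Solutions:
 u(b) = C1 + sqrt(3)*b^4/16 + b^3*k/12 + sqrt(2)*b/4


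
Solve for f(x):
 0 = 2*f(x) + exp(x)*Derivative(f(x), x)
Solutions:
 f(x) = C1*exp(2*exp(-x))


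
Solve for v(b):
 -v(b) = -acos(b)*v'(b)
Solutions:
 v(b) = C1*exp(Integral(1/acos(b), b))


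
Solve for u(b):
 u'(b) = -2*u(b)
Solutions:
 u(b) = C1*exp(-2*b)


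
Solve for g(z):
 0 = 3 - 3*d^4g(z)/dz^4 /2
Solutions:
 g(z) = C1 + C2*z + C3*z^2 + C4*z^3 + z^4/12


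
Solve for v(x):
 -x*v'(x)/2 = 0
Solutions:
 v(x) = C1


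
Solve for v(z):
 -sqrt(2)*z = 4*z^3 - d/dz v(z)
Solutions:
 v(z) = C1 + z^4 + sqrt(2)*z^2/2


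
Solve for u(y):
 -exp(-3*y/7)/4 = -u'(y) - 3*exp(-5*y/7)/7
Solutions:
 u(y) = C1 - 7*exp(-3*y/7)/12 + 3*exp(-5*y/7)/5


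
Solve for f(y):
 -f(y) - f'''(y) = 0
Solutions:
 f(y) = C3*exp(-y) + (C1*sin(sqrt(3)*y/2) + C2*cos(sqrt(3)*y/2))*exp(y/2)


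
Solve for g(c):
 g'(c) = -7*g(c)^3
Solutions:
 g(c) = -sqrt(2)*sqrt(-1/(C1 - 7*c))/2
 g(c) = sqrt(2)*sqrt(-1/(C1 - 7*c))/2


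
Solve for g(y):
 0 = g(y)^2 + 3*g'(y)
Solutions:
 g(y) = 3/(C1 + y)


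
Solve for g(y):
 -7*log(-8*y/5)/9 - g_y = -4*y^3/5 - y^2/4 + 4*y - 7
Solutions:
 g(y) = C1 + y^4/5 + y^3/12 - 2*y^2 - 7*y*log(-y)/9 + 7*y*(-3*log(2) + log(5) + 10)/9


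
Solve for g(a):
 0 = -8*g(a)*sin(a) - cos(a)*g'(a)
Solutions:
 g(a) = C1*cos(a)^8


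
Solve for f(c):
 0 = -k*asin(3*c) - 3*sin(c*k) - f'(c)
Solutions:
 f(c) = C1 - k*(c*asin(3*c) + sqrt(1 - 9*c^2)/3) - 3*Piecewise((-cos(c*k)/k, Ne(k, 0)), (0, True))


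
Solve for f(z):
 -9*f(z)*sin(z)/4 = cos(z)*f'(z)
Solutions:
 f(z) = C1*cos(z)^(9/4)


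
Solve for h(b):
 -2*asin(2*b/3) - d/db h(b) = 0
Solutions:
 h(b) = C1 - 2*b*asin(2*b/3) - sqrt(9 - 4*b^2)


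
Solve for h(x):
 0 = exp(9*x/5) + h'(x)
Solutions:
 h(x) = C1 - 5*exp(9*x/5)/9


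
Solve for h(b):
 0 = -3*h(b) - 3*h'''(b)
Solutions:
 h(b) = C3*exp(-b) + (C1*sin(sqrt(3)*b/2) + C2*cos(sqrt(3)*b/2))*exp(b/2)


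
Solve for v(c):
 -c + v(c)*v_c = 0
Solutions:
 v(c) = -sqrt(C1 + c^2)
 v(c) = sqrt(C1 + c^2)


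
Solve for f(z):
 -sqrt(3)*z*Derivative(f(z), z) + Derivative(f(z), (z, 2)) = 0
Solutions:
 f(z) = C1 + C2*erfi(sqrt(2)*3^(1/4)*z/2)


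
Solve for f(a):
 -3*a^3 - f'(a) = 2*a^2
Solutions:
 f(a) = C1 - 3*a^4/4 - 2*a^3/3


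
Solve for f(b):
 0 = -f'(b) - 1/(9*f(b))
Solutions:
 f(b) = -sqrt(C1 - 2*b)/3
 f(b) = sqrt(C1 - 2*b)/3


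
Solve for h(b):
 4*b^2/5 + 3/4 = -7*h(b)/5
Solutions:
 h(b) = -4*b^2/7 - 15/28


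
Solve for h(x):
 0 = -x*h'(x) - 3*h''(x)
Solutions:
 h(x) = C1 + C2*erf(sqrt(6)*x/6)


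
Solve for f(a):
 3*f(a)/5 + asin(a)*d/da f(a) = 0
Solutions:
 f(a) = C1*exp(-3*Integral(1/asin(a), a)/5)


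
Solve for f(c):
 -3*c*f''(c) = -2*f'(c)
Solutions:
 f(c) = C1 + C2*c^(5/3)


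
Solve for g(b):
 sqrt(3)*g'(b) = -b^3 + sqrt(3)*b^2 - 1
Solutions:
 g(b) = C1 - sqrt(3)*b^4/12 + b^3/3 - sqrt(3)*b/3


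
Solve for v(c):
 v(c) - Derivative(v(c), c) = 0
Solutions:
 v(c) = C1*exp(c)


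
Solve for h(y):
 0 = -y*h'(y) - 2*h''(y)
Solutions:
 h(y) = C1 + C2*erf(y/2)


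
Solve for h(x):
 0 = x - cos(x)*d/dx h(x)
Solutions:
 h(x) = C1 + Integral(x/cos(x), x)


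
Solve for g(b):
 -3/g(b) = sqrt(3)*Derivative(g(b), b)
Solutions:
 g(b) = -sqrt(C1 - 2*sqrt(3)*b)
 g(b) = sqrt(C1 - 2*sqrt(3)*b)


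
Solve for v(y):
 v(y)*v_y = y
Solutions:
 v(y) = -sqrt(C1 + y^2)
 v(y) = sqrt(C1 + y^2)


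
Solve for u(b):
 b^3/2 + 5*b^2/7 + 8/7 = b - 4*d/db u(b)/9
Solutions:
 u(b) = C1 - 9*b^4/32 - 15*b^3/28 + 9*b^2/8 - 18*b/7


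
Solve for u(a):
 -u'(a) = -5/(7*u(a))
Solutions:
 u(a) = -sqrt(C1 + 70*a)/7
 u(a) = sqrt(C1 + 70*a)/7


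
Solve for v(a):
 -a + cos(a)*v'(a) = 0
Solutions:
 v(a) = C1 + Integral(a/cos(a), a)


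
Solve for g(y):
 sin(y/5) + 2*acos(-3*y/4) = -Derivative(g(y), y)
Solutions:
 g(y) = C1 - 2*y*acos(-3*y/4) - 2*sqrt(16 - 9*y^2)/3 + 5*cos(y/5)


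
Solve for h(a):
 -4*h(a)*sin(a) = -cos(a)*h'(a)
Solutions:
 h(a) = C1/cos(a)^4


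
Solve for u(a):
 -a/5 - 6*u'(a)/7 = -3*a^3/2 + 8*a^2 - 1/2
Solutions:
 u(a) = C1 + 7*a^4/16 - 28*a^3/9 - 7*a^2/60 + 7*a/12


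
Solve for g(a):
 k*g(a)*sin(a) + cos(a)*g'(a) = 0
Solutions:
 g(a) = C1*exp(k*log(cos(a)))


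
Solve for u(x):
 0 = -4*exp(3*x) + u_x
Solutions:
 u(x) = C1 + 4*exp(3*x)/3


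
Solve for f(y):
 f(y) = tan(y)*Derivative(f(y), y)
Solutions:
 f(y) = C1*sin(y)


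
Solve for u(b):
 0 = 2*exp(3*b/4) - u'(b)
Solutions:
 u(b) = C1 + 8*exp(3*b/4)/3


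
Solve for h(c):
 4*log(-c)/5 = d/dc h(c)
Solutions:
 h(c) = C1 + 4*c*log(-c)/5 - 4*c/5


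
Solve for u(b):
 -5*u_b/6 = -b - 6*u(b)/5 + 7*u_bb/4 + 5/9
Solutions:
 u(b) = C1*exp(b*(-25 + sqrt(8185))/105) + C2*exp(-b*(25 + sqrt(8185))/105) - 5*b/6 - 25/216


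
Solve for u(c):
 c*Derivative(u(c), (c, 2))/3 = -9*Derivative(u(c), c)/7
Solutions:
 u(c) = C1 + C2/c^(20/7)


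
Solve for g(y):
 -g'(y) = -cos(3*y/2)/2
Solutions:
 g(y) = C1 + sin(3*y/2)/3


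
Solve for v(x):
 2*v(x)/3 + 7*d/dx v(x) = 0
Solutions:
 v(x) = C1*exp(-2*x/21)


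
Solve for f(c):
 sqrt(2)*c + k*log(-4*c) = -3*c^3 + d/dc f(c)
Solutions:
 f(c) = C1 + 3*c^4/4 + sqrt(2)*c^2/2 + c*k*log(-c) + c*k*(-1 + 2*log(2))


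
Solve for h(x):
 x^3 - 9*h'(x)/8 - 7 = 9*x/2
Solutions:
 h(x) = C1 + 2*x^4/9 - 2*x^2 - 56*x/9


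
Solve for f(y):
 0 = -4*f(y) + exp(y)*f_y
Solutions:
 f(y) = C1*exp(-4*exp(-y))


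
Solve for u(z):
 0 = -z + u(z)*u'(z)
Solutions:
 u(z) = -sqrt(C1 + z^2)
 u(z) = sqrt(C1 + z^2)


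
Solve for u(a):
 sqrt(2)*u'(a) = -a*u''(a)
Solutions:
 u(a) = C1 + C2*a^(1 - sqrt(2))


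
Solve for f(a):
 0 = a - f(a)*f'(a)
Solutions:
 f(a) = -sqrt(C1 + a^2)
 f(a) = sqrt(C1 + a^2)


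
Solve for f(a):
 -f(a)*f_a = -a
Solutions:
 f(a) = -sqrt(C1 + a^2)
 f(a) = sqrt(C1 + a^2)


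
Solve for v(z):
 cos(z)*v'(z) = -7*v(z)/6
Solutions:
 v(z) = C1*(sin(z) - 1)^(7/12)/(sin(z) + 1)^(7/12)


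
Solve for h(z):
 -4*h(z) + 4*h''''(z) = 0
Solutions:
 h(z) = C1*exp(-z) + C2*exp(z) + C3*sin(z) + C4*cos(z)


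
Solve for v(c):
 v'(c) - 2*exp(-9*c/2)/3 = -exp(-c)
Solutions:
 v(c) = C1 + exp(-c) - 4*exp(-9*c/2)/27


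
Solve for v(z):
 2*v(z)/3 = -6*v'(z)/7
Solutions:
 v(z) = C1*exp(-7*z/9)


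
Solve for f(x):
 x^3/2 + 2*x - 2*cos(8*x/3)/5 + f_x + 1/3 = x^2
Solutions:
 f(x) = C1 - x^4/8 + x^3/3 - x^2 - x/3 + 3*sin(8*x/3)/20


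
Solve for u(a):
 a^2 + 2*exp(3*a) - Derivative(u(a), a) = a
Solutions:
 u(a) = C1 + a^3/3 - a^2/2 + 2*exp(3*a)/3


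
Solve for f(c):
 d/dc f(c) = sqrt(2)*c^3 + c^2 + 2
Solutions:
 f(c) = C1 + sqrt(2)*c^4/4 + c^3/3 + 2*c


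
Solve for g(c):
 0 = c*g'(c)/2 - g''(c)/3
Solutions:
 g(c) = C1 + C2*erfi(sqrt(3)*c/2)


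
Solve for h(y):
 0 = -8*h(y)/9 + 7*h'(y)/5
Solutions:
 h(y) = C1*exp(40*y/63)


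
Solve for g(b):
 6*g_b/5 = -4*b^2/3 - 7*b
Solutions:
 g(b) = C1 - 10*b^3/27 - 35*b^2/12


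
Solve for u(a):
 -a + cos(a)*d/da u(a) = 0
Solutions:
 u(a) = C1 + Integral(a/cos(a), a)


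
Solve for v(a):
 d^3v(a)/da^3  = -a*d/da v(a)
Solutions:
 v(a) = C1 + Integral(C2*airyai(-a) + C3*airybi(-a), a)


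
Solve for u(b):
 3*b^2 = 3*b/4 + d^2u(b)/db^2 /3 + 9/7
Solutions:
 u(b) = C1 + C2*b + 3*b^4/4 - 3*b^3/8 - 27*b^2/14


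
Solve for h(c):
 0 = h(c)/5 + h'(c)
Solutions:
 h(c) = C1*exp(-c/5)


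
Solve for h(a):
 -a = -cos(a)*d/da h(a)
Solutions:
 h(a) = C1 + Integral(a/cos(a), a)


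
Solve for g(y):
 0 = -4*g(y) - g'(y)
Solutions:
 g(y) = C1*exp(-4*y)


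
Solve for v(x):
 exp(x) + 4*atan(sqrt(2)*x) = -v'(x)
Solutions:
 v(x) = C1 - 4*x*atan(sqrt(2)*x) - exp(x) + sqrt(2)*log(2*x^2 + 1)


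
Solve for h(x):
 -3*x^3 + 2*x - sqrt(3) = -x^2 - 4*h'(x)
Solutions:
 h(x) = C1 + 3*x^4/16 - x^3/12 - x^2/4 + sqrt(3)*x/4


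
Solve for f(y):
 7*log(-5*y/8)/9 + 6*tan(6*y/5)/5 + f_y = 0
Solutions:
 f(y) = C1 - 7*y*log(-y)/9 - 7*y*log(5)/9 + 7*y/9 + 7*y*log(2)/3 + log(cos(6*y/5))


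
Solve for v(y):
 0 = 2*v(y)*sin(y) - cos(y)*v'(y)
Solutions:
 v(y) = C1/cos(y)^2


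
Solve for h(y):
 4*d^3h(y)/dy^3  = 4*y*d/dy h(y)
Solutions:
 h(y) = C1 + Integral(C2*airyai(y) + C3*airybi(y), y)


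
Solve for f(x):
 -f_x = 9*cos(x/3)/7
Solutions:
 f(x) = C1 - 27*sin(x/3)/7


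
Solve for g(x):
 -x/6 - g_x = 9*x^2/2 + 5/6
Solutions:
 g(x) = C1 - 3*x^3/2 - x^2/12 - 5*x/6


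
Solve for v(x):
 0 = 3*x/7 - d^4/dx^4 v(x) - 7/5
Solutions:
 v(x) = C1 + C2*x + C3*x^2 + C4*x^3 + x^5/280 - 7*x^4/120


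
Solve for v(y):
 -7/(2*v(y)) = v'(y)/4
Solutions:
 v(y) = -sqrt(C1 - 28*y)
 v(y) = sqrt(C1 - 28*y)


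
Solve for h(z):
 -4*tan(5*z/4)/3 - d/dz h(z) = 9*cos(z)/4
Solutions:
 h(z) = C1 + 16*log(cos(5*z/4))/15 - 9*sin(z)/4


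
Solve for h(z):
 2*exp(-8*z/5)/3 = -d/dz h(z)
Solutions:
 h(z) = C1 + 5*exp(-8*z/5)/12


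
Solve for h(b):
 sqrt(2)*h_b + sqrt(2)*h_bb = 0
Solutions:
 h(b) = C1 + C2*exp(-b)


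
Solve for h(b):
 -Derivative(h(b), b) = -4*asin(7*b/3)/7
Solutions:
 h(b) = C1 + 4*b*asin(7*b/3)/7 + 4*sqrt(9 - 49*b^2)/49


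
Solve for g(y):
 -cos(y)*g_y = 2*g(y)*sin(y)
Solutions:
 g(y) = C1*cos(y)^2


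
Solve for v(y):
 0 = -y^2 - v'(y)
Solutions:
 v(y) = C1 - y^3/3


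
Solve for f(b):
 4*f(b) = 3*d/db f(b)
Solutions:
 f(b) = C1*exp(4*b/3)


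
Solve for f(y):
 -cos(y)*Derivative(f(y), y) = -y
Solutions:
 f(y) = C1 + Integral(y/cos(y), y)


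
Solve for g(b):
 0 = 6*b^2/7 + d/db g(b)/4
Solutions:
 g(b) = C1 - 8*b^3/7


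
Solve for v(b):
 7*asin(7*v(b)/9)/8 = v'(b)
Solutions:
 Integral(1/asin(7*_y/9), (_y, v(b))) = C1 + 7*b/8


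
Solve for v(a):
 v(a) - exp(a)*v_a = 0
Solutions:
 v(a) = C1*exp(-exp(-a))


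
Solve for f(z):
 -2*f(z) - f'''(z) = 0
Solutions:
 f(z) = C3*exp(-2^(1/3)*z) + (C1*sin(2^(1/3)*sqrt(3)*z/2) + C2*cos(2^(1/3)*sqrt(3)*z/2))*exp(2^(1/3)*z/2)


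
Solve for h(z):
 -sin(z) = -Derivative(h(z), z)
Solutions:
 h(z) = C1 - cos(z)


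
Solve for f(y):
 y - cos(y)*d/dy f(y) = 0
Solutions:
 f(y) = C1 + Integral(y/cos(y), y)


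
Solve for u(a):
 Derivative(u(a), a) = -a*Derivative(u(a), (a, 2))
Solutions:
 u(a) = C1 + C2*log(a)


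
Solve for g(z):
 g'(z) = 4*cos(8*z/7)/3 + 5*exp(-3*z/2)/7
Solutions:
 g(z) = C1 + 7*sin(8*z/7)/6 - 10*exp(-3*z/2)/21


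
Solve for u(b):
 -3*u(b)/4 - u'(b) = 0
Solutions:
 u(b) = C1*exp(-3*b/4)


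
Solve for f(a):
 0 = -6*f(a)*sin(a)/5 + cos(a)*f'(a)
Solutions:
 f(a) = C1/cos(a)^(6/5)


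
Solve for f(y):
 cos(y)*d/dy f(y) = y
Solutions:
 f(y) = C1 + Integral(y/cos(y), y)


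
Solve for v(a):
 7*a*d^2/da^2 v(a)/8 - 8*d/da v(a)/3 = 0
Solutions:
 v(a) = C1 + C2*a^(85/21)


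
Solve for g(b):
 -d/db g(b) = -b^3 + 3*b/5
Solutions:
 g(b) = C1 + b^4/4 - 3*b^2/10


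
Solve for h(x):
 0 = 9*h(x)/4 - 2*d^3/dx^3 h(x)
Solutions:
 h(x) = C3*exp(3^(2/3)*x/2) + (C1*sin(3*3^(1/6)*x/4) + C2*cos(3*3^(1/6)*x/4))*exp(-3^(2/3)*x/4)


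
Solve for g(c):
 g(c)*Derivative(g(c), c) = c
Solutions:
 g(c) = -sqrt(C1 + c^2)
 g(c) = sqrt(C1 + c^2)


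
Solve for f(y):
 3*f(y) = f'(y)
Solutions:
 f(y) = C1*exp(3*y)


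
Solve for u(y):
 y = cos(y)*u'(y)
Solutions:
 u(y) = C1 + Integral(y/cos(y), y)


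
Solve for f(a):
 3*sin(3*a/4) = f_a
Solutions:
 f(a) = C1 - 4*cos(3*a/4)


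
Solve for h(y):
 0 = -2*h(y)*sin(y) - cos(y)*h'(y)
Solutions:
 h(y) = C1*cos(y)^2


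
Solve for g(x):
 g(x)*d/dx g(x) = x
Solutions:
 g(x) = -sqrt(C1 + x^2)
 g(x) = sqrt(C1 + x^2)


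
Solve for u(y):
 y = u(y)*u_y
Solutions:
 u(y) = -sqrt(C1 + y^2)
 u(y) = sqrt(C1 + y^2)


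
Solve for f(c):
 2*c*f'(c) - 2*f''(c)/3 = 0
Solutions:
 f(c) = C1 + C2*erfi(sqrt(6)*c/2)


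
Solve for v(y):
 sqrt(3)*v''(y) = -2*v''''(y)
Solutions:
 v(y) = C1 + C2*y + C3*sin(sqrt(2)*3^(1/4)*y/2) + C4*cos(sqrt(2)*3^(1/4)*y/2)


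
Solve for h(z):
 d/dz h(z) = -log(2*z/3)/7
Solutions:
 h(z) = C1 - z*log(z)/7 - z*log(2)/7 + z/7 + z*log(3)/7


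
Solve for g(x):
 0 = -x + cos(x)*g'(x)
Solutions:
 g(x) = C1 + Integral(x/cos(x), x)


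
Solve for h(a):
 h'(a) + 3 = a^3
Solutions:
 h(a) = C1 + a^4/4 - 3*a


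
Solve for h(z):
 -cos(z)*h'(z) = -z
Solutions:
 h(z) = C1 + Integral(z/cos(z), z)


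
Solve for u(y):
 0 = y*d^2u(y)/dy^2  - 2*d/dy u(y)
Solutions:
 u(y) = C1 + C2*y^3


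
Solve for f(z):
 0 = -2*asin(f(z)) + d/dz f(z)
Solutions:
 Integral(1/asin(_y), (_y, f(z))) = C1 + 2*z


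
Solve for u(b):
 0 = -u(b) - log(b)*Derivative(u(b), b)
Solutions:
 u(b) = C1*exp(-li(b))


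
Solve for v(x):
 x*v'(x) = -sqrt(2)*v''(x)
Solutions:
 v(x) = C1 + C2*erf(2^(1/4)*x/2)


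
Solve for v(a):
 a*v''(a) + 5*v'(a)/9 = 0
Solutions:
 v(a) = C1 + C2*a^(4/9)


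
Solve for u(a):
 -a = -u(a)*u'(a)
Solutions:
 u(a) = -sqrt(C1 + a^2)
 u(a) = sqrt(C1 + a^2)


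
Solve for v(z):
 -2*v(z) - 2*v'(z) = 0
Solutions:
 v(z) = C1*exp(-z)


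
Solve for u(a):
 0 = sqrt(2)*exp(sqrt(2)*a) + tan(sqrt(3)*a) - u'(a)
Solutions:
 u(a) = C1 + exp(sqrt(2)*a) - sqrt(3)*log(cos(sqrt(3)*a))/3


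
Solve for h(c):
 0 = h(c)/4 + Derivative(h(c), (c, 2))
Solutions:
 h(c) = C1*sin(c/2) + C2*cos(c/2)


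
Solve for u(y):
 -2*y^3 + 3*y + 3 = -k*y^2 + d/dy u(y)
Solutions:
 u(y) = C1 + k*y^3/3 - y^4/2 + 3*y^2/2 + 3*y


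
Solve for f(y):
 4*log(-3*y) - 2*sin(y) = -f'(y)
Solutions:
 f(y) = C1 - 4*y*log(-y) - 4*y*log(3) + 4*y - 2*cos(y)


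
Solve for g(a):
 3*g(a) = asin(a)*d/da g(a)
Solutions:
 g(a) = C1*exp(3*Integral(1/asin(a), a))


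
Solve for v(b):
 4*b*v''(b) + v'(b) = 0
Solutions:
 v(b) = C1 + C2*b^(3/4)


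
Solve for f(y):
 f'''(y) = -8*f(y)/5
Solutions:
 f(y) = C3*exp(-2*5^(2/3)*y/5) + (C1*sin(sqrt(3)*5^(2/3)*y/5) + C2*cos(sqrt(3)*5^(2/3)*y/5))*exp(5^(2/3)*y/5)


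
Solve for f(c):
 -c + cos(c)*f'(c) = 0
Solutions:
 f(c) = C1 + Integral(c/cos(c), c)


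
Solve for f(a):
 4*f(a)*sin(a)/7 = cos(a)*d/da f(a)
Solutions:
 f(a) = C1/cos(a)^(4/7)


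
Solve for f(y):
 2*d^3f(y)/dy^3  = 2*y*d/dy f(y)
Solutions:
 f(y) = C1 + Integral(C2*airyai(y) + C3*airybi(y), y)


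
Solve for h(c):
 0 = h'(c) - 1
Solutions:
 h(c) = C1 + c


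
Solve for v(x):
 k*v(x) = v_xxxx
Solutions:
 v(x) = C1*exp(-k^(1/4)*x) + C2*exp(k^(1/4)*x) + C3*exp(-I*k^(1/4)*x) + C4*exp(I*k^(1/4)*x)


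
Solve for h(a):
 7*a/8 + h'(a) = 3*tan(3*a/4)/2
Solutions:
 h(a) = C1 - 7*a^2/16 - 2*log(cos(3*a/4))


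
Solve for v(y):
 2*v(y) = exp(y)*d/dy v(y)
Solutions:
 v(y) = C1*exp(-2*exp(-y))


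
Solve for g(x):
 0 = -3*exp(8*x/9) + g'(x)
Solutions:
 g(x) = C1 + 27*exp(8*x/9)/8


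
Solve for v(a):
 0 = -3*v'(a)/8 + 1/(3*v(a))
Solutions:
 v(a) = -sqrt(C1 + 16*a)/3
 v(a) = sqrt(C1 + 16*a)/3


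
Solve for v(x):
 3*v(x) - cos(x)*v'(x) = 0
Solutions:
 v(x) = C1*(sin(x) + 1)^(3/2)/(sin(x) - 1)^(3/2)


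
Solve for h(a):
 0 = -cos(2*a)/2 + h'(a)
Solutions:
 h(a) = C1 + sin(2*a)/4


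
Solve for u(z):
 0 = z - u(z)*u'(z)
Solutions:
 u(z) = -sqrt(C1 + z^2)
 u(z) = sqrt(C1 + z^2)


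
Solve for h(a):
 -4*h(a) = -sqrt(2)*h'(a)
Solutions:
 h(a) = C1*exp(2*sqrt(2)*a)


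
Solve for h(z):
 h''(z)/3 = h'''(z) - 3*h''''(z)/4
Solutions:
 h(z) = C1 + C4*exp(2*z/3) + z*(C2 + C3*exp(z)^(2/3))


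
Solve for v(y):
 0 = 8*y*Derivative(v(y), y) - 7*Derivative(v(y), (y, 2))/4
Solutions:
 v(y) = C1 + C2*erfi(4*sqrt(7)*y/7)


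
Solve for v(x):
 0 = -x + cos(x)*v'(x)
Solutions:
 v(x) = C1 + Integral(x/cos(x), x)


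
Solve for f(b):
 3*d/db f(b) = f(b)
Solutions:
 f(b) = C1*exp(b/3)


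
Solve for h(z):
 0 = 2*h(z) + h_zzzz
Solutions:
 h(z) = (C1*sin(2^(3/4)*z/2) + C2*cos(2^(3/4)*z/2))*exp(-2^(3/4)*z/2) + (C3*sin(2^(3/4)*z/2) + C4*cos(2^(3/4)*z/2))*exp(2^(3/4)*z/2)


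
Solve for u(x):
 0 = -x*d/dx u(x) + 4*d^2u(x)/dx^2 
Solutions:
 u(x) = C1 + C2*erfi(sqrt(2)*x/4)


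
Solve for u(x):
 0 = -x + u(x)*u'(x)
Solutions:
 u(x) = -sqrt(C1 + x^2)
 u(x) = sqrt(C1 + x^2)


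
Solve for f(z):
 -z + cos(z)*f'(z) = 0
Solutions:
 f(z) = C1 + Integral(z/cos(z), z)


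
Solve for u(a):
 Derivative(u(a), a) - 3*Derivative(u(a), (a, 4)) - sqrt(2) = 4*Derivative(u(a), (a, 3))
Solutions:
 u(a) = C1 + C2*exp(-a) + C3*exp(a*(-1 + sqrt(13))/6) + C4*exp(-a*(1 + sqrt(13))/6) + sqrt(2)*a


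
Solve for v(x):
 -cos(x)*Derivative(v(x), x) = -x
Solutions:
 v(x) = C1 + Integral(x/cos(x), x)


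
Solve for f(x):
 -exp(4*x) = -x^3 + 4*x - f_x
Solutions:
 f(x) = C1 - x^4/4 + 2*x^2 + exp(4*x)/4


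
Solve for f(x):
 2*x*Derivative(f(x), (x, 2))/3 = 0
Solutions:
 f(x) = C1 + C2*x


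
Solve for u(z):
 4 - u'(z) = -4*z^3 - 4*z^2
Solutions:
 u(z) = C1 + z^4 + 4*z^3/3 + 4*z


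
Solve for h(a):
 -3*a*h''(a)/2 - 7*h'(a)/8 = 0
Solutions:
 h(a) = C1 + C2*a^(5/12)


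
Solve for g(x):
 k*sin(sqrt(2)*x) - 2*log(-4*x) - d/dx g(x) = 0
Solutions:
 g(x) = C1 - sqrt(2)*k*cos(sqrt(2)*x)/2 - 2*x*log(-x) - 4*x*log(2) + 2*x


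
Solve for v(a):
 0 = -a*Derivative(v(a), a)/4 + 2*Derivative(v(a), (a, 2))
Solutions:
 v(a) = C1 + C2*erfi(a/4)


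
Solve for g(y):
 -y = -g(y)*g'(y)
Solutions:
 g(y) = -sqrt(C1 + y^2)
 g(y) = sqrt(C1 + y^2)


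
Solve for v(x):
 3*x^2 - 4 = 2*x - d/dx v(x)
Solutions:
 v(x) = C1 - x^3 + x^2 + 4*x


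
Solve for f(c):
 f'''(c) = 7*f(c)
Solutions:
 f(c) = C3*exp(7^(1/3)*c) + (C1*sin(sqrt(3)*7^(1/3)*c/2) + C2*cos(sqrt(3)*7^(1/3)*c/2))*exp(-7^(1/3)*c/2)


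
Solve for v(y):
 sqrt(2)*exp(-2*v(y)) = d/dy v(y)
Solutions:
 v(y) = log(-sqrt(C1 + 2*sqrt(2)*y))
 v(y) = log(C1 + 2*sqrt(2)*y)/2


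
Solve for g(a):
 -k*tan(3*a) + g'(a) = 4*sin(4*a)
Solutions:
 g(a) = C1 - k*log(cos(3*a))/3 - cos(4*a)


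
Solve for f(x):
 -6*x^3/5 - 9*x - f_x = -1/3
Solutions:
 f(x) = C1 - 3*x^4/10 - 9*x^2/2 + x/3


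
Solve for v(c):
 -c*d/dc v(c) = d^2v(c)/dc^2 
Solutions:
 v(c) = C1 + C2*erf(sqrt(2)*c/2)


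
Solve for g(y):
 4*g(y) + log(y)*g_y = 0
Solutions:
 g(y) = C1*exp(-4*li(y))


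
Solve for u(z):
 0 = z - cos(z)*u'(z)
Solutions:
 u(z) = C1 + Integral(z/cos(z), z)


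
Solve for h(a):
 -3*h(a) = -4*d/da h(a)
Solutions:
 h(a) = C1*exp(3*a/4)


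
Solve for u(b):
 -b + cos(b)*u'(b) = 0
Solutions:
 u(b) = C1 + Integral(b/cos(b), b)


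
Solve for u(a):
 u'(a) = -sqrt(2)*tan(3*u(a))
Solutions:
 u(a) = -asin(C1*exp(-3*sqrt(2)*a))/3 + pi/3
 u(a) = asin(C1*exp(-3*sqrt(2)*a))/3


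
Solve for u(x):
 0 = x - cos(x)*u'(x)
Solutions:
 u(x) = C1 + Integral(x/cos(x), x)


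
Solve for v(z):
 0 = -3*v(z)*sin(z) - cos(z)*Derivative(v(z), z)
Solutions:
 v(z) = C1*cos(z)^3


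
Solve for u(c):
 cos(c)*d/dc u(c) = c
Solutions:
 u(c) = C1 + Integral(c/cos(c), c)


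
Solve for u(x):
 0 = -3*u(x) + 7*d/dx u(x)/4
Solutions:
 u(x) = C1*exp(12*x/7)


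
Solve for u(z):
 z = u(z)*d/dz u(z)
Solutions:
 u(z) = -sqrt(C1 + z^2)
 u(z) = sqrt(C1 + z^2)


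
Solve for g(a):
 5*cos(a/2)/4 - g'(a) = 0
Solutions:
 g(a) = C1 + 5*sin(a/2)/2


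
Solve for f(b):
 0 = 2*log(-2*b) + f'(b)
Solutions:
 f(b) = C1 - 2*b*log(-b) + 2*b*(1 - log(2))


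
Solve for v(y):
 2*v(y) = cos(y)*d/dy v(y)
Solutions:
 v(y) = C1*(sin(y) + 1)/(sin(y) - 1)


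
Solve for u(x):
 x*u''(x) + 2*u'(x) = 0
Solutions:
 u(x) = C1 + C2/x


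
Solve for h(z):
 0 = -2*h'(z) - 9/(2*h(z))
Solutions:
 h(z) = -sqrt(C1 - 18*z)/2
 h(z) = sqrt(C1 - 18*z)/2


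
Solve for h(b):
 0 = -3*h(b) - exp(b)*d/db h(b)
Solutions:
 h(b) = C1*exp(3*exp(-b))


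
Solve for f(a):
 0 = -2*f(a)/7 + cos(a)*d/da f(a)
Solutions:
 f(a) = C1*(sin(a) + 1)^(1/7)/(sin(a) - 1)^(1/7)


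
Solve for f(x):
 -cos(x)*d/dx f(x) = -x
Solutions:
 f(x) = C1 + Integral(x/cos(x), x)


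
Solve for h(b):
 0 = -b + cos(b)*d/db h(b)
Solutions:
 h(b) = C1 + Integral(b/cos(b), b)


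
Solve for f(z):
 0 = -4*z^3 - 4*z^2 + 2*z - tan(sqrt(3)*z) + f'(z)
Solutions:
 f(z) = C1 + z^4 + 4*z^3/3 - z^2 - sqrt(3)*log(cos(sqrt(3)*z))/3


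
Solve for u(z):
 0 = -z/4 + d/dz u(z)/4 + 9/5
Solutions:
 u(z) = C1 + z^2/2 - 36*z/5


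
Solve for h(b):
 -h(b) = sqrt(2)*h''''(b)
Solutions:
 h(b) = (C1*sin(2^(3/8)*b/2) + C2*cos(2^(3/8)*b/2))*exp(-2^(3/8)*b/2) + (C3*sin(2^(3/8)*b/2) + C4*cos(2^(3/8)*b/2))*exp(2^(3/8)*b/2)


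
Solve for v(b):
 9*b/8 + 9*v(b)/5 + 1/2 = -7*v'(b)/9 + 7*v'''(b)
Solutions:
 v(b) = C1*exp(-b*(70*630^(1/3)/(sqrt(4768269) + 2187)^(1/3) + 14700^(1/3)*(sqrt(4768269) + 2187)^(1/3))/1260)*sin(3^(1/6)*70^(1/3)*b*(-3^(2/3)*70^(1/3)*(sqrt(4768269) + 2187)^(1/3) + 210/(sqrt(4768269) + 2187)^(1/3))/1260) + C2*exp(-b*(70*630^(1/3)/(sqrt(4768269) + 2187)^(1/3) + 14700^(1/3)*(sqrt(4768269) + 2187)^(1/3))/1260)*cos(3^(1/6)*70^(1/3)*b*(-3^(2/3)*70^(1/3)*(sqrt(4768269) + 2187)^(1/3) + 210/(sqrt(4768269) + 2187)^(1/3))/1260) + C3*exp(b*(70*630^(1/3)/(sqrt(4768269) + 2187)^(1/3) + 14700^(1/3)*(sqrt(4768269) + 2187)^(1/3))/630) - 5*b/8 - 5/648


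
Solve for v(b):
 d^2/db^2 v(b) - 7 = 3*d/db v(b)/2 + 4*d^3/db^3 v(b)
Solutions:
 v(b) = C1 - 14*b/3 + (C2*sin(sqrt(23)*b/8) + C3*cos(sqrt(23)*b/8))*exp(b/8)


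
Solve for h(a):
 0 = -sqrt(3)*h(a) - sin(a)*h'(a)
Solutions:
 h(a) = C1*(cos(a) + 1)^(sqrt(3)/2)/(cos(a) - 1)^(sqrt(3)/2)


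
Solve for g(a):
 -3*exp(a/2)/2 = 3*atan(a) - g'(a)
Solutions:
 g(a) = C1 + 3*a*atan(a) + 3*exp(a/2) - 3*log(a^2 + 1)/2


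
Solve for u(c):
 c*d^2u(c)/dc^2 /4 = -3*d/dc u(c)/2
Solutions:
 u(c) = C1 + C2/c^5


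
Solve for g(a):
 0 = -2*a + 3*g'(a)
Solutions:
 g(a) = C1 + a^2/3


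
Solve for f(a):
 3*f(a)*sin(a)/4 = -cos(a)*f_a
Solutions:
 f(a) = C1*cos(a)^(3/4)


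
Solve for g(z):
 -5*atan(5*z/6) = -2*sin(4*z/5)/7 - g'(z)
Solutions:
 g(z) = C1 + 5*z*atan(5*z/6) - 3*log(25*z^2 + 36) + 5*cos(4*z/5)/14


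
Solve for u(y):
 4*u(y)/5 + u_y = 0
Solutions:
 u(y) = C1*exp(-4*y/5)


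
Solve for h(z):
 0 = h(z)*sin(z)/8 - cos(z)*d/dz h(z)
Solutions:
 h(z) = C1/cos(z)^(1/8)


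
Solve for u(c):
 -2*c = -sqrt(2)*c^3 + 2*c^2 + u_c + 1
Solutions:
 u(c) = C1 + sqrt(2)*c^4/4 - 2*c^3/3 - c^2 - c


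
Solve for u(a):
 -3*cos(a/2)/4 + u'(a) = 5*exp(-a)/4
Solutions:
 u(a) = C1 + 3*sin(a/2)/2 - 5*exp(-a)/4


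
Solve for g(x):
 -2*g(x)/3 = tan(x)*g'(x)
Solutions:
 g(x) = C1/sin(x)^(2/3)


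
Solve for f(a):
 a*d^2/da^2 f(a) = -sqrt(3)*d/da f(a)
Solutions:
 f(a) = C1 + C2*a^(1 - sqrt(3))


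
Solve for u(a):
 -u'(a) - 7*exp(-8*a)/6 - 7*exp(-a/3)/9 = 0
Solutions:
 u(a) = C1 + 7*exp(-8*a)/48 + 7*exp(-a/3)/3


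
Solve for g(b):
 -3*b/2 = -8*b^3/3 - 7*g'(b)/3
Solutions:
 g(b) = C1 - 2*b^4/7 + 9*b^2/28


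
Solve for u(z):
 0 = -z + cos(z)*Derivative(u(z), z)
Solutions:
 u(z) = C1 + Integral(z/cos(z), z)


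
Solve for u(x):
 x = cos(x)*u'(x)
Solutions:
 u(x) = C1 + Integral(x/cos(x), x)


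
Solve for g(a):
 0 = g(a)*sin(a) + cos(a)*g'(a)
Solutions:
 g(a) = C1*cos(a)


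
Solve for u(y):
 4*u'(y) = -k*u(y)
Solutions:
 u(y) = C1*exp(-k*y/4)


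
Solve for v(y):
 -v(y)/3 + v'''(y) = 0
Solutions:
 v(y) = C3*exp(3^(2/3)*y/3) + (C1*sin(3^(1/6)*y/2) + C2*cos(3^(1/6)*y/2))*exp(-3^(2/3)*y/6)


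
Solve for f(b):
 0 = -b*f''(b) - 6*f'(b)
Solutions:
 f(b) = C1 + C2/b^5


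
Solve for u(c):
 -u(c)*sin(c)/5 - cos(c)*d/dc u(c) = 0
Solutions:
 u(c) = C1*cos(c)^(1/5)


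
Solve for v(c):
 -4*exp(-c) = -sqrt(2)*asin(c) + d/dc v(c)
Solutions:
 v(c) = C1 + sqrt(2)*c*asin(c) + sqrt(2)*sqrt(1 - c^2) + 4*exp(-c)


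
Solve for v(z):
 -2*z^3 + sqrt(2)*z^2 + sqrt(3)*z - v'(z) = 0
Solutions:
 v(z) = C1 - z^4/2 + sqrt(2)*z^3/3 + sqrt(3)*z^2/2


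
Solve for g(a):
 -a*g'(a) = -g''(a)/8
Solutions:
 g(a) = C1 + C2*erfi(2*a)


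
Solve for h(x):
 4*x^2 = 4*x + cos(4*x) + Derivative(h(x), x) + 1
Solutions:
 h(x) = C1 + 4*x^3/3 - 2*x^2 - x - sin(4*x)/4


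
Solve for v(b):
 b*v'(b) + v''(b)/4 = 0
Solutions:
 v(b) = C1 + C2*erf(sqrt(2)*b)


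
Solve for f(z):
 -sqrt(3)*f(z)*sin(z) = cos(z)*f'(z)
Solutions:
 f(z) = C1*cos(z)^(sqrt(3))


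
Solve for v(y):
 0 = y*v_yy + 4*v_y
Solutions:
 v(y) = C1 + C2/y^3


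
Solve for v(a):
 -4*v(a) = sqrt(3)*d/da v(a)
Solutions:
 v(a) = C1*exp(-4*sqrt(3)*a/3)


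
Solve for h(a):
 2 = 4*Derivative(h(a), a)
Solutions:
 h(a) = C1 + a/2


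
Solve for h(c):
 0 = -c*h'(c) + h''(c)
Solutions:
 h(c) = C1 + C2*erfi(sqrt(2)*c/2)


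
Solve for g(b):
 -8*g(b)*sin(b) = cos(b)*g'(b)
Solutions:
 g(b) = C1*cos(b)^8


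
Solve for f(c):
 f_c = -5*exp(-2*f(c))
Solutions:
 f(c) = log(-sqrt(C1 - 10*c))
 f(c) = log(C1 - 10*c)/2


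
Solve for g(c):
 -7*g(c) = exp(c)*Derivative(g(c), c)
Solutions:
 g(c) = C1*exp(7*exp(-c))


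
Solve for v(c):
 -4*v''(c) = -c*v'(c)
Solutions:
 v(c) = C1 + C2*erfi(sqrt(2)*c/4)


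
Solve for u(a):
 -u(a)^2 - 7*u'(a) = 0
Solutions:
 u(a) = 7/(C1 + a)


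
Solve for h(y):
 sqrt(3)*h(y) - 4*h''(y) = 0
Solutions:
 h(y) = C1*exp(-3^(1/4)*y/2) + C2*exp(3^(1/4)*y/2)


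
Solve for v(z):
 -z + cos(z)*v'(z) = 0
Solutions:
 v(z) = C1 + Integral(z/cos(z), z)


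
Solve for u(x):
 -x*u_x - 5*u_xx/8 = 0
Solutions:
 u(x) = C1 + C2*erf(2*sqrt(5)*x/5)


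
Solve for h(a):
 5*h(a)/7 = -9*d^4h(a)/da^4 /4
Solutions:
 h(a) = (C1*sin(sqrt(3)*5^(1/4)*7^(3/4)*a/21) + C2*cos(sqrt(3)*5^(1/4)*7^(3/4)*a/21))*exp(-sqrt(3)*5^(1/4)*7^(3/4)*a/21) + (C3*sin(sqrt(3)*5^(1/4)*7^(3/4)*a/21) + C4*cos(sqrt(3)*5^(1/4)*7^(3/4)*a/21))*exp(sqrt(3)*5^(1/4)*7^(3/4)*a/21)


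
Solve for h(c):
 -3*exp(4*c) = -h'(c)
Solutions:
 h(c) = C1 + 3*exp(4*c)/4


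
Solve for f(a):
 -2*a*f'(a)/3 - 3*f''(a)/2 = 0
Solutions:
 f(a) = C1 + C2*erf(sqrt(2)*a/3)


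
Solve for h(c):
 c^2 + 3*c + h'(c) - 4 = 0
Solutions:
 h(c) = C1 - c^3/3 - 3*c^2/2 + 4*c


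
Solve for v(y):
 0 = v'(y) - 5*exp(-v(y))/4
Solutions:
 v(y) = log(C1 + 5*y/4)


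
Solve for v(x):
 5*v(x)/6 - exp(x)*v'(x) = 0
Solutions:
 v(x) = C1*exp(-5*exp(-x)/6)


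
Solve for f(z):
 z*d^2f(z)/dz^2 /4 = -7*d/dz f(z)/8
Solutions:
 f(z) = C1 + C2/z^(5/2)


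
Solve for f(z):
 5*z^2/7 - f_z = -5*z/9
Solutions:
 f(z) = C1 + 5*z^3/21 + 5*z^2/18


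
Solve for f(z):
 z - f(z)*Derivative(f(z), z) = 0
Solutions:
 f(z) = -sqrt(C1 + z^2)
 f(z) = sqrt(C1 + z^2)


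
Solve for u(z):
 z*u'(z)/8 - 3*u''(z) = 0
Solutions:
 u(z) = C1 + C2*erfi(sqrt(3)*z/12)


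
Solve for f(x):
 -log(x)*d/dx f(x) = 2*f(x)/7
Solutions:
 f(x) = C1*exp(-2*li(x)/7)


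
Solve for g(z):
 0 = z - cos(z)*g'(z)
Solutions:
 g(z) = C1 + Integral(z/cos(z), z)


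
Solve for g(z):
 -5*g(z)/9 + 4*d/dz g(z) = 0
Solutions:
 g(z) = C1*exp(5*z/36)


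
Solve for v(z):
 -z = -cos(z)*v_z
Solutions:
 v(z) = C1 + Integral(z/cos(z), z)


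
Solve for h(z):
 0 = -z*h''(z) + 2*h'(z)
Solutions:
 h(z) = C1 + C2*z^3


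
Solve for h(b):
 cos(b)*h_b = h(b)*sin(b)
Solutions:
 h(b) = C1/cos(b)


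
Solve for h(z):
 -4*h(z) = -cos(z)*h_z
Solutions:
 h(z) = C1*(sin(z)^2 + 2*sin(z) + 1)/(sin(z)^2 - 2*sin(z) + 1)


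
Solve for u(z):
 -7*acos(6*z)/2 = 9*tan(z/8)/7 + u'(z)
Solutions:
 u(z) = C1 - 7*z*acos(6*z)/2 + 7*sqrt(1 - 36*z^2)/12 + 72*log(cos(z/8))/7


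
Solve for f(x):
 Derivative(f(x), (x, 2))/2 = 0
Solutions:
 f(x) = C1 + C2*x


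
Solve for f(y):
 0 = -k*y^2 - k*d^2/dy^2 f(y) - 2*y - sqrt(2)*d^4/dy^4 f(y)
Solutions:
 f(y) = C1 + C2*y + C3*exp(-2^(3/4)*y*sqrt(-k)/2) + C4*exp(2^(3/4)*y*sqrt(-k)/2) - y^4/12 - y^3/(3*k) + sqrt(2)*y^2/k


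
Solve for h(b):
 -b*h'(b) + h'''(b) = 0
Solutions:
 h(b) = C1 + Integral(C2*airyai(b) + C3*airybi(b), b)


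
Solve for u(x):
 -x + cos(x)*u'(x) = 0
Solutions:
 u(x) = C1 + Integral(x/cos(x), x)


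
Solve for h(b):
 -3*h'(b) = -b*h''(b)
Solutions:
 h(b) = C1 + C2*b^4


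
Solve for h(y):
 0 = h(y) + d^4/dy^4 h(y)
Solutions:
 h(y) = (C1*sin(sqrt(2)*y/2) + C2*cos(sqrt(2)*y/2))*exp(-sqrt(2)*y/2) + (C3*sin(sqrt(2)*y/2) + C4*cos(sqrt(2)*y/2))*exp(sqrt(2)*y/2)


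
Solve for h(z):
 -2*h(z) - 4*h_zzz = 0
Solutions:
 h(z) = C3*exp(-2^(2/3)*z/2) + (C1*sin(2^(2/3)*sqrt(3)*z/4) + C2*cos(2^(2/3)*sqrt(3)*z/4))*exp(2^(2/3)*z/4)


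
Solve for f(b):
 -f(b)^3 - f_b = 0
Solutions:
 f(b) = -sqrt(2)*sqrt(-1/(C1 - b))/2
 f(b) = sqrt(2)*sqrt(-1/(C1 - b))/2


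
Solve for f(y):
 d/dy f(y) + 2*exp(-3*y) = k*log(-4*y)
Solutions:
 f(y) = C1 + k*y*log(-y) + k*y*(-1 + 2*log(2)) + 2*exp(-3*y)/3


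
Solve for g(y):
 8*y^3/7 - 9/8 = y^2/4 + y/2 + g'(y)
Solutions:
 g(y) = C1 + 2*y^4/7 - y^3/12 - y^2/4 - 9*y/8


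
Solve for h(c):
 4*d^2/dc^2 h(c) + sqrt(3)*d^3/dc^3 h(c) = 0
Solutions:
 h(c) = C1 + C2*c + C3*exp(-4*sqrt(3)*c/3)


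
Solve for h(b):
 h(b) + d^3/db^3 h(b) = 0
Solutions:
 h(b) = C3*exp(-b) + (C1*sin(sqrt(3)*b/2) + C2*cos(sqrt(3)*b/2))*exp(b/2)


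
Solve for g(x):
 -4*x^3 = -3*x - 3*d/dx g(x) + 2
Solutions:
 g(x) = C1 + x^4/3 - x^2/2 + 2*x/3


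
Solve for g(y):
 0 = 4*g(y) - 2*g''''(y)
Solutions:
 g(y) = C1*exp(-2^(1/4)*y) + C2*exp(2^(1/4)*y) + C3*sin(2^(1/4)*y) + C4*cos(2^(1/4)*y)


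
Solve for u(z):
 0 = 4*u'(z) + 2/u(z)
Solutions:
 u(z) = -sqrt(C1 - z)
 u(z) = sqrt(C1 - z)


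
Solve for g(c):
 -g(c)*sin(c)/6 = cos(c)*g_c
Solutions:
 g(c) = C1*cos(c)^(1/6)


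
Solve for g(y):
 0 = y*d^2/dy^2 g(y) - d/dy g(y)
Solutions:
 g(y) = C1 + C2*y^2


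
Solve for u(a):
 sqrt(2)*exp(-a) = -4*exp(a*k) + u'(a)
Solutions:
 u(a) = C1 - sqrt(2)*exp(-a) + 4*exp(a*k)/k


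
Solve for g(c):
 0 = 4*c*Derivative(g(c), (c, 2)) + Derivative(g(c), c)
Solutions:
 g(c) = C1 + C2*c^(3/4)


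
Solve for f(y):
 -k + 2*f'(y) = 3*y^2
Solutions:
 f(y) = C1 + k*y/2 + y^3/2


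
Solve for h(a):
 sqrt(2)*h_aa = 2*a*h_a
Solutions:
 h(a) = C1 + C2*erfi(2^(3/4)*a/2)


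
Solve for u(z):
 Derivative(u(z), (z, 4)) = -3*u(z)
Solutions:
 u(z) = (C1*sin(sqrt(2)*3^(1/4)*z/2) + C2*cos(sqrt(2)*3^(1/4)*z/2))*exp(-sqrt(2)*3^(1/4)*z/2) + (C3*sin(sqrt(2)*3^(1/4)*z/2) + C4*cos(sqrt(2)*3^(1/4)*z/2))*exp(sqrt(2)*3^(1/4)*z/2)


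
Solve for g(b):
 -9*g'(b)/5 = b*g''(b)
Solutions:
 g(b) = C1 + C2/b^(4/5)


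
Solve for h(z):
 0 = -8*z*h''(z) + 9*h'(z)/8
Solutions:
 h(z) = C1 + C2*z^(73/64)


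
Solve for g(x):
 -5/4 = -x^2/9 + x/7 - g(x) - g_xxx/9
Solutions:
 g(x) = C3*exp(-3^(2/3)*x) - x^2/9 + x/7 + (C1*sin(3*3^(1/6)*x/2) + C2*cos(3*3^(1/6)*x/2))*exp(3^(2/3)*x/2) + 5/4


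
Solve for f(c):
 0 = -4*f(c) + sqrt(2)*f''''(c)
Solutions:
 f(c) = C1*exp(-2^(3/8)*c) + C2*exp(2^(3/8)*c) + C3*sin(2^(3/8)*c) + C4*cos(2^(3/8)*c)


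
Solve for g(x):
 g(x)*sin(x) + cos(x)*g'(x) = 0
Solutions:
 g(x) = C1*cos(x)


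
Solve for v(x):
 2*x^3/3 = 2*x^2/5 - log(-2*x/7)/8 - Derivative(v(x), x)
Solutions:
 v(x) = C1 - x^4/6 + 2*x^3/15 - x*log(-x)/8 + x*(-log(2) + 1 + log(7))/8


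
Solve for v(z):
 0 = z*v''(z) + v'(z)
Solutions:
 v(z) = C1 + C2*log(z)


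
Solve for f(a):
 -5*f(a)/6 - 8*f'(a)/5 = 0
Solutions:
 f(a) = C1*exp(-25*a/48)


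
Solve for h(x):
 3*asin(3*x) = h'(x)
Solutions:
 h(x) = C1 + 3*x*asin(3*x) + sqrt(1 - 9*x^2)


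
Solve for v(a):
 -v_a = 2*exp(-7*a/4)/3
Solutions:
 v(a) = C1 + 8*exp(-7*a/4)/21


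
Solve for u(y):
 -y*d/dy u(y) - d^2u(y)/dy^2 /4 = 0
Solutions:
 u(y) = C1 + C2*erf(sqrt(2)*y)


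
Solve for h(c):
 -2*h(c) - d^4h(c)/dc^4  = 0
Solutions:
 h(c) = (C1*sin(2^(3/4)*c/2) + C2*cos(2^(3/4)*c/2))*exp(-2^(3/4)*c/2) + (C3*sin(2^(3/4)*c/2) + C4*cos(2^(3/4)*c/2))*exp(2^(3/4)*c/2)


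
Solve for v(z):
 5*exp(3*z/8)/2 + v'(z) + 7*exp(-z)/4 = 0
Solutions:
 v(z) = C1 - 20*exp(3*z/8)/3 + 7*exp(-z)/4


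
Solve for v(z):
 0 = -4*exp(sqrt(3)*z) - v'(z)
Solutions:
 v(z) = C1 - 4*sqrt(3)*exp(sqrt(3)*z)/3


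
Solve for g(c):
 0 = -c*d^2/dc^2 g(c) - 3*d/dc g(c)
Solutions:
 g(c) = C1 + C2/c^2


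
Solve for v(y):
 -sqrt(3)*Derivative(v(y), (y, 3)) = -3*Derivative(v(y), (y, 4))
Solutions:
 v(y) = C1 + C2*y + C3*y^2 + C4*exp(sqrt(3)*y/3)


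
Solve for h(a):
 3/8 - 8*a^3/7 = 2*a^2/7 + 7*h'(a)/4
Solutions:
 h(a) = C1 - 8*a^4/49 - 8*a^3/147 + 3*a/14


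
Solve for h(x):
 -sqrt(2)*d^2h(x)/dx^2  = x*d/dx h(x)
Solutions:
 h(x) = C1 + C2*erf(2^(1/4)*x/2)


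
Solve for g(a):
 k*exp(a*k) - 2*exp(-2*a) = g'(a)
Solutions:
 g(a) = C1 + exp(a*k) + exp(-2*a)


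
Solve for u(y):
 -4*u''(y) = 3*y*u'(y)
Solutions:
 u(y) = C1 + C2*erf(sqrt(6)*y/4)


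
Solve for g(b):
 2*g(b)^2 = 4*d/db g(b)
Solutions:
 g(b) = -2/(C1 + b)


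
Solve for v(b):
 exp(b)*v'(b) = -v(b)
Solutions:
 v(b) = C1*exp(exp(-b))


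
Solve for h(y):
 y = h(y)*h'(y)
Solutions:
 h(y) = -sqrt(C1 + y^2)
 h(y) = sqrt(C1 + y^2)


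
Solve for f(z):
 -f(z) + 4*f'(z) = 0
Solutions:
 f(z) = C1*exp(z/4)


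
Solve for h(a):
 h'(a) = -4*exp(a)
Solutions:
 h(a) = C1 - 4*exp(a)


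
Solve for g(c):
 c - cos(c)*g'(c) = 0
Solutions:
 g(c) = C1 + Integral(c/cos(c), c)


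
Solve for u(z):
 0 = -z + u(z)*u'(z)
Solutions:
 u(z) = -sqrt(C1 + z^2)
 u(z) = sqrt(C1 + z^2)


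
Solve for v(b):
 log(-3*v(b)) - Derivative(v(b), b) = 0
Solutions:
 -Integral(1/(log(-_y) + log(3)), (_y, v(b))) = C1 - b


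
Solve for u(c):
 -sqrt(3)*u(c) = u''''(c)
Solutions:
 u(c) = (C1*sin(sqrt(2)*3^(1/8)*c/2) + C2*cos(sqrt(2)*3^(1/8)*c/2))*exp(-sqrt(2)*3^(1/8)*c/2) + (C3*sin(sqrt(2)*3^(1/8)*c/2) + C4*cos(sqrt(2)*3^(1/8)*c/2))*exp(sqrt(2)*3^(1/8)*c/2)


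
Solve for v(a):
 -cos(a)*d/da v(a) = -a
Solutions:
 v(a) = C1 + Integral(a/cos(a), a)


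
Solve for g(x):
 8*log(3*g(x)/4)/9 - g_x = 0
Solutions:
 9*Integral(1/(-log(_y) - log(3) + 2*log(2)), (_y, g(x)))/8 = C1 - x


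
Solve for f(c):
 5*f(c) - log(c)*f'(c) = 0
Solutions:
 f(c) = C1*exp(5*li(c))


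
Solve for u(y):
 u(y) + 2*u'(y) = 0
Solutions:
 u(y) = C1*exp(-y/2)


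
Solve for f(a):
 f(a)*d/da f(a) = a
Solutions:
 f(a) = -sqrt(C1 + a^2)
 f(a) = sqrt(C1 + a^2)


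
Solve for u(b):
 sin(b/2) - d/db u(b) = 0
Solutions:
 u(b) = C1 - 2*cos(b/2)


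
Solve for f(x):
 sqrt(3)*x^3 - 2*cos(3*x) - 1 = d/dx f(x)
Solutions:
 f(x) = C1 + sqrt(3)*x^4/4 - x - 2*sin(3*x)/3


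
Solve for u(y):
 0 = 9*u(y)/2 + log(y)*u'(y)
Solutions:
 u(y) = C1*exp(-9*li(y)/2)


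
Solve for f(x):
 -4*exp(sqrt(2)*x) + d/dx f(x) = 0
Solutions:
 f(x) = C1 + 2*sqrt(2)*exp(sqrt(2)*x)


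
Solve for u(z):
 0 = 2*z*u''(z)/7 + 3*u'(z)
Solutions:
 u(z) = C1 + C2/z^(19/2)


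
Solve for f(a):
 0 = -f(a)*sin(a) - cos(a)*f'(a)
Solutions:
 f(a) = C1*cos(a)


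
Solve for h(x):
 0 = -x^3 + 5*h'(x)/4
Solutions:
 h(x) = C1 + x^4/5


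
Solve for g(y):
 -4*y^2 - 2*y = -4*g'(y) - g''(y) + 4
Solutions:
 g(y) = C1 + C2*exp(-4*y) + y^3/3 + y


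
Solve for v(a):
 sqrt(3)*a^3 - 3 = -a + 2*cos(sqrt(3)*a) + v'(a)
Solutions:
 v(a) = C1 + sqrt(3)*a^4/4 + a^2/2 - 3*a - 2*sqrt(3)*sin(sqrt(3)*a)/3


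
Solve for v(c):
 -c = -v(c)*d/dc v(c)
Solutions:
 v(c) = -sqrt(C1 + c^2)
 v(c) = sqrt(C1 + c^2)


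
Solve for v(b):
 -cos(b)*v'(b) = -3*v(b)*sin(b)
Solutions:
 v(b) = C1/cos(b)^3


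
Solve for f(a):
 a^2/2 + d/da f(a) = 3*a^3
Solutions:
 f(a) = C1 + 3*a^4/4 - a^3/6


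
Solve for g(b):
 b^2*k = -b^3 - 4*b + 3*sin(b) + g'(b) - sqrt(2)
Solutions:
 g(b) = C1 + b^4/4 + b^3*k/3 + 2*b^2 + sqrt(2)*b + 3*cos(b)


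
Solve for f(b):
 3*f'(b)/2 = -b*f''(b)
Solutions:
 f(b) = C1 + C2/sqrt(b)


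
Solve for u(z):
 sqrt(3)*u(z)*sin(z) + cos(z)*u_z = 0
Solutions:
 u(z) = C1*cos(z)^(sqrt(3))


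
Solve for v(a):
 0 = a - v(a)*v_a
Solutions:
 v(a) = -sqrt(C1 + a^2)
 v(a) = sqrt(C1 + a^2)


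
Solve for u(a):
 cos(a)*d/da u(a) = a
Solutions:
 u(a) = C1 + Integral(a/cos(a), a)


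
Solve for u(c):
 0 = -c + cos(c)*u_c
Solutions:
 u(c) = C1 + Integral(c/cos(c), c)


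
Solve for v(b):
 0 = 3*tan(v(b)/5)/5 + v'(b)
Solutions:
 v(b) = -5*asin(C1*exp(-3*b/25)) + 5*pi
 v(b) = 5*asin(C1*exp(-3*b/25))


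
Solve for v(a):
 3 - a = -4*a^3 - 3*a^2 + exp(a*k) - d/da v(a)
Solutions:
 v(a) = C1 - a^4 - a^3 + a^2/2 - 3*a + exp(a*k)/k


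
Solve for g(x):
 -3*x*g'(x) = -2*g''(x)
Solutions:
 g(x) = C1 + C2*erfi(sqrt(3)*x/2)


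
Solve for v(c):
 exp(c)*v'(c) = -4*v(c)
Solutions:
 v(c) = C1*exp(4*exp(-c))


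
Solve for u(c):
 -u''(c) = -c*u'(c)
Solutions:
 u(c) = C1 + C2*erfi(sqrt(2)*c/2)


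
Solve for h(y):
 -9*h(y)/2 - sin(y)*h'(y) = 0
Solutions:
 h(y) = C1*(cos(y) + 1)^(1/4)*(cos(y)^2 + 2*cos(y) + 1)/((cos(y) - 1)^(1/4)*(cos(y)^2 - 2*cos(y) + 1))


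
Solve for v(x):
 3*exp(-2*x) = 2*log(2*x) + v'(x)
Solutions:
 v(x) = C1 - 2*x*log(x) + 2*x*(1 - log(2)) - 3*exp(-2*x)/2


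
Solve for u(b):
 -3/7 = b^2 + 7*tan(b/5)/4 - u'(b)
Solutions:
 u(b) = C1 + b^3/3 + 3*b/7 - 35*log(cos(b/5))/4


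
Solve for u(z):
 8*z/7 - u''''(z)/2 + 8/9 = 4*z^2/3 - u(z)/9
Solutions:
 u(z) = C1*exp(-2^(1/4)*sqrt(3)*z/3) + C2*exp(2^(1/4)*sqrt(3)*z/3) + C3*sin(2^(1/4)*sqrt(3)*z/3) + C4*cos(2^(1/4)*sqrt(3)*z/3) + 12*z^2 - 72*z/7 - 8


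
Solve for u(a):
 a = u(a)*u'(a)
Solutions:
 u(a) = -sqrt(C1 + a^2)
 u(a) = sqrt(C1 + a^2)


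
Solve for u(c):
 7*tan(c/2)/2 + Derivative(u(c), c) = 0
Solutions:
 u(c) = C1 + 7*log(cos(c/2))


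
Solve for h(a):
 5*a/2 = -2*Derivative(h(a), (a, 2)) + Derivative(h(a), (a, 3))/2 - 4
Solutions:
 h(a) = C1 + C2*a + C3*exp(4*a) - 5*a^3/24 - 37*a^2/32


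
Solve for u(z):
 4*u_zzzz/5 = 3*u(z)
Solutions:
 u(z) = C1*exp(-15^(1/4)*sqrt(2)*z/2) + C2*exp(15^(1/4)*sqrt(2)*z/2) + C3*sin(15^(1/4)*sqrt(2)*z/2) + C4*cos(15^(1/4)*sqrt(2)*z/2)


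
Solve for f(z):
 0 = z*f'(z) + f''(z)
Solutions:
 f(z) = C1 + C2*erf(sqrt(2)*z/2)


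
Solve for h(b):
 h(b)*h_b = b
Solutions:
 h(b) = -sqrt(C1 + b^2)
 h(b) = sqrt(C1 + b^2)


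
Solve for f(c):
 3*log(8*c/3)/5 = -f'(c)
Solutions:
 f(c) = C1 - 3*c*log(c)/5 - 9*c*log(2)/5 + 3*c/5 + 3*c*log(3)/5


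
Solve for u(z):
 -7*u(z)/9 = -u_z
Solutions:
 u(z) = C1*exp(7*z/9)


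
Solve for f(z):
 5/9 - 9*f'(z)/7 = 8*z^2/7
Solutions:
 f(z) = C1 - 8*z^3/27 + 35*z/81


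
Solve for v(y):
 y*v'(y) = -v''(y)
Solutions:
 v(y) = C1 + C2*erf(sqrt(2)*y/2)
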